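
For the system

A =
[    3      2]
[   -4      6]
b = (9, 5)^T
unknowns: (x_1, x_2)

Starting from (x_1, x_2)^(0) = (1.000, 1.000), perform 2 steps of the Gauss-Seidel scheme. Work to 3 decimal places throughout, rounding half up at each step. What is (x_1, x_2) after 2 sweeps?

Iteration 1:
  x_1 = (9 - (2)·1.000) / (3) = 2.333
  x_2 = (5 - (-4)·2.333) / (6) = 2.389
Iteration 2:
  x_1 = (9 - (2)·2.389) / (3) = 1.407
  x_2 = (5 - (-4)·1.407) / (6) = 1.771

(1.407, 1.771)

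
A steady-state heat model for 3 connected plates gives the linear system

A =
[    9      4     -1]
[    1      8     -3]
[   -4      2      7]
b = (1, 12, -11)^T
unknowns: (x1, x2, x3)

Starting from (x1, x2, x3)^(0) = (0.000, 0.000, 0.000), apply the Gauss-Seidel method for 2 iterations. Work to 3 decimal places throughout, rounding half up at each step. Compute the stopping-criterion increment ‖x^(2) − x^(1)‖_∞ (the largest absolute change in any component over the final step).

Iteration 1:
  x1 = (1 - (4)·0.000 - (-1)·0.000) / (9) = 0.111
  x2 = (12 - (1)·0.111 - (-3)·0.000) / (8) = 1.486
  x3 = (-11 - (-4)·0.111 - (2)·1.486) / (7) = -1.933
Iteration 2:
  x1 = (1 - (4)·1.486 - (-1)·-1.933) / (9) = -0.764
  x2 = (12 - (1)·-0.764 - (-3)·-1.933) / (8) = 0.871
  x3 = (-11 - (-4)·-0.764 - (2)·0.871) / (7) = -2.257
Change: (-0.875, -0.615, -0.324) → max |·| = 0.875

0.875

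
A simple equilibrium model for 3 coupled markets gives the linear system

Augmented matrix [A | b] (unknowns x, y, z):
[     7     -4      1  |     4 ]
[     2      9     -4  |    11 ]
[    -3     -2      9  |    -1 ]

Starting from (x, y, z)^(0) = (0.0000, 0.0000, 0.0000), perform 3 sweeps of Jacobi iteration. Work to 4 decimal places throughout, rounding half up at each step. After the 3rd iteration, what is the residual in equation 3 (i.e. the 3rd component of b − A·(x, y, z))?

Iteration 1:
  x = (4 - (-4)·0.0000 - (1)·0.0000) / (7) = 0.5714
  y = (11 - (2)·0.0000 - (-4)·0.0000) / (9) = 1.2222
  z = (-1 - (-3)·0.0000 - (-2)·0.0000) / (9) = -0.1111
Iteration 2:
  x = (4 - (-4)·1.2222 - (1)·-0.1111) / (7) = 1.2857
  y = (11 - (2)·0.5714 - (-4)·-0.1111) / (9) = 1.0459
  z = (-1 - (-3)·0.5714 - (-2)·1.2222) / (9) = 0.3510
Iteration 3:
  x = (4 - (-4)·1.0459 - (1)·0.3510) / (7) = 1.1189
  y = (11 - (2)·1.2857 - (-4)·0.3510) / (9) = 1.0925
  z = (-1 - (-3)·1.2857 - (-2)·1.0459) / (9) = 0.5499
Residual b − A·x = (-0.0122, 1.1293, -0.4074)

-0.4074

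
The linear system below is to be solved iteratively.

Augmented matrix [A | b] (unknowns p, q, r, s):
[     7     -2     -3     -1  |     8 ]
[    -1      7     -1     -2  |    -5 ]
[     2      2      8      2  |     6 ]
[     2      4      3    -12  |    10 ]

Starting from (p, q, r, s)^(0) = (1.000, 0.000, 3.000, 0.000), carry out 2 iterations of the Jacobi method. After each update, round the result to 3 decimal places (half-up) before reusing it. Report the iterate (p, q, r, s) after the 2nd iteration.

Iteration 1:
  p = (8 - (-2)·0.000 - (-3)·3.000 - (-1)·0.000) / (7) = 2.429
  q = (-5 - (-1)·1.000 - (-1)·3.000 - (-2)·0.000) / (7) = -0.143
  r = (6 - (2)·1.000 - (2)·0.000 - (2)·0.000) / (8) = 0.500
  s = (10 - (2)·1.000 - (4)·0.000 - (3)·3.000) / (-12) = 0.083
Iteration 2:
  p = (8 - (-2)·-0.143 - (-3)·0.500 - (-1)·0.083) / (7) = 1.328
  q = (-5 - (-1)·2.429 - (-1)·0.500 - (-2)·0.083) / (7) = -0.272
  r = (6 - (2)·2.429 - (2)·-0.143 - (2)·0.083) / (8) = 0.158
  s = (10 - (2)·2.429 - (4)·-0.143 - (3)·0.500) / (-12) = -0.351

(1.328, -0.272, 0.158, -0.351)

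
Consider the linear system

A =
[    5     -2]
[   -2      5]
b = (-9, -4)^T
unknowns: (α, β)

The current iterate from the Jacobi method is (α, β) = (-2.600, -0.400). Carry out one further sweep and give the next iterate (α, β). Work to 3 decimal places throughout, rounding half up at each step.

One sweep:
  α = (-9 - (-2)·-0.400) / (5) = -1.960
  β = (-4 - (-2)·-2.600) / (5) = -1.840

(-1.960, -1.840)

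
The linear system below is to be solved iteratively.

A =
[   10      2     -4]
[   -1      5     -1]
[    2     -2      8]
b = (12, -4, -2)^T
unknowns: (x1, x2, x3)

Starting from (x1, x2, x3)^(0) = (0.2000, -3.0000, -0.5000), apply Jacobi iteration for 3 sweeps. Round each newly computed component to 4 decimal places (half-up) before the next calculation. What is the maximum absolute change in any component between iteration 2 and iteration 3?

Iteration 1:
  x1 = (12 - (2)·-3.0000 - (-4)·-0.5000) / (10) = 1.6000
  x2 = (-4 - (-1)·0.2000 - (-1)·-0.5000) / (5) = -0.8600
  x3 = (-2 - (2)·0.2000 - (-2)·-3.0000) / (8) = -1.0500
Iteration 2:
  x1 = (12 - (2)·-0.8600 - (-4)·-1.0500) / (10) = 0.9520
  x2 = (-4 - (-1)·1.6000 - (-1)·-1.0500) / (5) = -0.6900
  x3 = (-2 - (2)·1.6000 - (-2)·-0.8600) / (8) = -0.8650
Iteration 3:
  x1 = (12 - (2)·-0.6900 - (-4)·-0.8650) / (10) = 0.9920
  x2 = (-4 - (-1)·0.9520 - (-1)·-0.8650) / (5) = -0.7826
  x3 = (-2 - (2)·0.9520 - (-2)·-0.6900) / (8) = -0.6605
Change: (0.0400, -0.0926, 0.2045) → max |·| = 0.2045

0.2045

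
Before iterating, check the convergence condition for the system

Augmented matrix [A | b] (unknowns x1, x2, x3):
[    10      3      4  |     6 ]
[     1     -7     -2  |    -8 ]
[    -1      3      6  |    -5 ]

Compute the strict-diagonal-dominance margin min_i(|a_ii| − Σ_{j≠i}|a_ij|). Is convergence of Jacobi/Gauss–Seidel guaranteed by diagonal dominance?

2

row 1: |10| − (3+4) = 3
row 2: |-7| − (1+2) = 4
row 3: |6| − (1+3) = 2
minimum over rows = 2 → strictly diagonally dominant (convergence guaranteed)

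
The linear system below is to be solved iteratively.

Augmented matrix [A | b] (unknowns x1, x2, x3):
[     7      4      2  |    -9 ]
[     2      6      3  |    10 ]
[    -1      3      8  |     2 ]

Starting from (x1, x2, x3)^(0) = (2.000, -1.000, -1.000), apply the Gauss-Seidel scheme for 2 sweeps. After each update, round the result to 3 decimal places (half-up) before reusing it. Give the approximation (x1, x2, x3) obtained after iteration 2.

(-2.414, 2.806, -1.104)

Iteration 1:
  x1 = (-9 - (4)·-1.000 - (2)·-1.000) / (7) = -0.429
  x2 = (10 - (2)·-0.429 - (3)·-1.000) / (6) = 2.310
  x3 = (2 - (-1)·-0.429 - (3)·2.310) / (8) = -0.670
Iteration 2:
  x1 = (-9 - (4)·2.310 - (2)·-0.670) / (7) = -2.414
  x2 = (10 - (2)·-2.414 - (3)·-0.670) / (6) = 2.806
  x3 = (2 - (-1)·-2.414 - (3)·2.806) / (8) = -1.104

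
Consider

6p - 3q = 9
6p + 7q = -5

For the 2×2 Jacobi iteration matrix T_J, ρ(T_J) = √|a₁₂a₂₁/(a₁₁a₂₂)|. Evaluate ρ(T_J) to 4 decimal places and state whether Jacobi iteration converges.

a₁₂a₂₁/(a₁₁a₂₂) = (-3)·(6) / ((6)·(7)) = -0.428571
ρ = √|-0.428571| = √0.428571 = 0.6547
ρ < 1, so Jacobi converges

0.6547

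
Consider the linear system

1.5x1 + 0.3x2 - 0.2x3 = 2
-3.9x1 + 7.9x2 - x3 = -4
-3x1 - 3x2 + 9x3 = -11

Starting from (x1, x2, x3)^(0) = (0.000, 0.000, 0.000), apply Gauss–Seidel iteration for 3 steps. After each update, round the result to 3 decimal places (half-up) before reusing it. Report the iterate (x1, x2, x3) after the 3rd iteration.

Iteration 1:
  x1 = (2 - (0.3)·0.000 - (-0.2)·0.000) / (1.5) = 1.333
  x2 = (-4 - (-3.9)·1.333 - (-1)·0.000) / (7.9) = 0.152
  x3 = (-11 - (-3)·1.333 - (-3)·0.152) / (9) = -0.727
Iteration 2:
  x1 = (2 - (0.3)·0.152 - (-0.2)·-0.727) / (1.5) = 1.206
  x2 = (-4 - (-3.9)·1.206 - (-1)·-0.727) / (7.9) = -0.003
  x3 = (-11 - (-3)·1.206 - (-3)·-0.003) / (9) = -0.821
Iteration 3:
  x1 = (2 - (0.3)·-0.003 - (-0.2)·-0.821) / (1.5) = 1.224
  x2 = (-4 - (-3.9)·1.224 - (-1)·-0.821) / (7.9) = -0.006
  x3 = (-11 - (-3)·1.224 - (-3)·-0.006) / (9) = -0.816

(1.224, -0.006, -0.816)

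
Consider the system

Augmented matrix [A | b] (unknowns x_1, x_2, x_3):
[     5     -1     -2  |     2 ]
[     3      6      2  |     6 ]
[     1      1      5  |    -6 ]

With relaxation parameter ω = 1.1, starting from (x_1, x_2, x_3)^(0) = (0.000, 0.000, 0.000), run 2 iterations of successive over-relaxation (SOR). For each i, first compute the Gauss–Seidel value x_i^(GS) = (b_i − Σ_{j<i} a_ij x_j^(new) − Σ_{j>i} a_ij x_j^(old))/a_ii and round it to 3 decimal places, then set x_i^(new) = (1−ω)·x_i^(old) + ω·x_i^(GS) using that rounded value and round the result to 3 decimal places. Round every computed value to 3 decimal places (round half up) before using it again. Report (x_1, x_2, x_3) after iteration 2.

(-0.122, 1.670, -1.500)

Iteration 1:
  x_1: GS value = (2 - (-1)·0.000 - (-2)·0.000) / (5) = 0.400;  x_1 ← (1−ω)·0.000 + ω·0.400 = 0.440
  x_2: GS value = (6 - (3)·0.440 - (2)·0.000) / (6) = 0.780;  x_2 ← (1−ω)·0.000 + ω·0.780 = 0.858
  x_3: GS value = (-6 - (1)·0.440 - (1)·0.858) / (5) = -1.460;  x_3 ← (1−ω)·0.000 + ω·-1.460 = -1.606
Iteration 2:
  x_1: GS value = (2 - (-1)·0.858 - (-2)·-1.606) / (5) = -0.071;  x_1 ← (1−ω)·0.440 + ω·-0.071 = -0.122
  x_2: GS value = (6 - (3)·-0.122 - (2)·-1.606) / (6) = 1.596;  x_2 ← (1−ω)·0.858 + ω·1.596 = 1.670
  x_3: GS value = (-6 - (1)·-0.122 - (1)·1.670) / (5) = -1.510;  x_3 ← (1−ω)·-1.606 + ω·-1.510 = -1.500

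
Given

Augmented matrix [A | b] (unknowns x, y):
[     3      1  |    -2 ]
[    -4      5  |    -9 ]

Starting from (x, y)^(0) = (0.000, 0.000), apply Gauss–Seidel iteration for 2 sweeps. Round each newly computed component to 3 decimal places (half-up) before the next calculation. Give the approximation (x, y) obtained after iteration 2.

(0.111, -1.711)

Iteration 1:
  x = (-2 - (1)·0.000) / (3) = -0.667
  y = (-9 - (-4)·-0.667) / (5) = -2.334
Iteration 2:
  x = (-2 - (1)·-2.334) / (3) = 0.111
  y = (-9 - (-4)·0.111) / (5) = -1.711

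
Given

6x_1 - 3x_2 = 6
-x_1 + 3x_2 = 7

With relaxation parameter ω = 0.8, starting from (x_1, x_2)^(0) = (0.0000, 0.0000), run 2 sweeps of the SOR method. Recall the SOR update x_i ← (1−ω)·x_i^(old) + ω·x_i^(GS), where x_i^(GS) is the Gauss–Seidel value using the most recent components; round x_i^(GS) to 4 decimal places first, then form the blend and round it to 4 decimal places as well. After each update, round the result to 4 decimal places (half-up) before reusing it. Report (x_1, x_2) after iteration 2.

(1.7920, 2.7606)

Iteration 1:
  x_1: GS value = (6 - (-3)·0.0000) / (6) = 1.0000;  x_1 ← (1−ω)·0.0000 + ω·1.0000 = 0.8000
  x_2: GS value = (7 - (-1)·0.8000) / (3) = 2.6000;  x_2 ← (1−ω)·0.0000 + ω·2.6000 = 2.0800
Iteration 2:
  x_1: GS value = (6 - (-3)·2.0800) / (6) = 2.0400;  x_1 ← (1−ω)·0.8000 + ω·2.0400 = 1.7920
  x_2: GS value = (7 - (-1)·1.7920) / (3) = 2.9307;  x_2 ← (1−ω)·2.0800 + ω·2.9307 = 2.7606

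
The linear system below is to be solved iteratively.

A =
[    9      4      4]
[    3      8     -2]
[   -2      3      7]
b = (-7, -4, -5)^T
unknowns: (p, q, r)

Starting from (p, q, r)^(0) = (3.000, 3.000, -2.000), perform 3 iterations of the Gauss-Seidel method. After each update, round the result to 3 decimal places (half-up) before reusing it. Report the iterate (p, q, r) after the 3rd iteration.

Iteration 1:
  p = (-7 - (4)·3.000 - (4)·-2.000) / (9) = -1.222
  q = (-4 - (3)·-1.222 - (-2)·-2.000) / (8) = -0.542
  r = (-5 - (-2)·-1.222 - (3)·-0.542) / (7) = -0.831
Iteration 2:
  p = (-7 - (4)·-0.542 - (4)·-0.831) / (9) = -0.168
  q = (-4 - (3)·-0.168 - (-2)·-0.831) / (8) = -0.645
  r = (-5 - (-2)·-0.168 - (3)·-0.645) / (7) = -0.486
Iteration 3:
  p = (-7 - (4)·-0.645 - (4)·-0.486) / (9) = -0.275
  q = (-4 - (3)·-0.275 - (-2)·-0.486) / (8) = -0.518
  r = (-5 - (-2)·-0.275 - (3)·-0.518) / (7) = -0.571

(-0.275, -0.518, -0.571)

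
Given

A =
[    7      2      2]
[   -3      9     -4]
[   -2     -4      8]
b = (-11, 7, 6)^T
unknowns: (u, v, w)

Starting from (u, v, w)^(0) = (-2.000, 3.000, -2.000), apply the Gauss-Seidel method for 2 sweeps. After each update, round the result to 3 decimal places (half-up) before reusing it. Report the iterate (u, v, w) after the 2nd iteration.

Iteration 1:
  u = (-11 - (2)·3.000 - (2)·-2.000) / (7) = -1.857
  v = (7 - (-3)·-1.857 - (-4)·-2.000) / (9) = -0.730
  w = (6 - (-2)·-1.857 - (-4)·-0.730) / (8) = -0.079
Iteration 2:
  u = (-11 - (2)·-0.730 - (2)·-0.079) / (7) = -1.340
  v = (7 - (-3)·-1.340 - (-4)·-0.079) / (9) = 0.296
  w = (6 - (-2)·-1.340 - (-4)·0.296) / (8) = 0.563

(-1.340, 0.296, 0.563)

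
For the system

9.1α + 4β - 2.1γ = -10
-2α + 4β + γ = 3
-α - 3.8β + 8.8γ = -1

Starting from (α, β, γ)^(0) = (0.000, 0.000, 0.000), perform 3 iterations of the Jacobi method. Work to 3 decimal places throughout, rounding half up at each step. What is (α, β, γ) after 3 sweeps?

Iteration 1:
  α = (-10 - (4)·0.000 - (-2.1)·0.000) / (9.1) = -1.099
  β = (3 - (-2)·0.000 - (1)·0.000) / (4) = 0.750
  γ = (-1 - (-1)·0.000 - (-3.8)·0.000) / (8.8) = -0.114
Iteration 2:
  α = (-10 - (4)·0.750 - (-2.1)·-0.114) / (9.1) = -1.455
  β = (3 - (-2)·-1.099 - (1)·-0.114) / (4) = 0.229
  γ = (-1 - (-1)·-1.099 - (-3.8)·0.750) / (8.8) = 0.085
Iteration 3:
  α = (-10 - (4)·0.229 - (-2.1)·0.085) / (9.1) = -1.180
  β = (3 - (-2)·-1.455 - (1)·0.085) / (4) = 0.001
  γ = (-1 - (-1)·-1.455 - (-3.8)·0.229) / (8.8) = -0.180

(-1.180, 0.001, -0.180)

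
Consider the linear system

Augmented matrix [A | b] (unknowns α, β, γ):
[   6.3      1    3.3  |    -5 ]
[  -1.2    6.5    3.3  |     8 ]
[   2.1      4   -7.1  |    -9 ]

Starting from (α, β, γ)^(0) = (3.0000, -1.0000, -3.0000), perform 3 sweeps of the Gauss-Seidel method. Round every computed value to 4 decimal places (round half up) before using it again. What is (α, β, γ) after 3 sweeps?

(-0.5808, 1.1865, 1.7643)

Iteration 1:
  α = (-5 - (1)·-1.0000 - (3.3)·-3.0000) / (6.3) = 0.9365
  β = (8 - (-1.2)·0.9365 - (3.3)·-3.0000) / (6.5) = 2.9267
  γ = (-9 - (2.1)·0.9365 - (4)·2.9267) / (-7.1) = 3.1934
Iteration 2:
  α = (-5 - (1)·2.9267 - (3.3)·3.1934) / (6.3) = -2.9309
  β = (8 - (-1.2)·-2.9309 - (3.3)·3.1934) / (6.5) = -0.9316
  γ = (-9 - (2.1)·-2.9309 - (4)·-0.9316) / (-7.1) = -0.1241
Iteration 3:
  α = (-5 - (1)·-0.9316 - (3.3)·-0.1241) / (6.3) = -0.5808
  β = (8 - (-1.2)·-0.5808 - (3.3)·-0.1241) / (6.5) = 1.1865
  γ = (-9 - (2.1)·-0.5808 - (4)·1.1865) / (-7.1) = 1.7643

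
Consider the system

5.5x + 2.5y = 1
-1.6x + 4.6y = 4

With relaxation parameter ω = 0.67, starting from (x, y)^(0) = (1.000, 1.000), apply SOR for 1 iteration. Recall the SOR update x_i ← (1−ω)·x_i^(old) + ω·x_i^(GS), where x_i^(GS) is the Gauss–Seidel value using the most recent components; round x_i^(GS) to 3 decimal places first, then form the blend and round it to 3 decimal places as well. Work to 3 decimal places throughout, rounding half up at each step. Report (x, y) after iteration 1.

Iteration 1:
  x: GS value = (1 - (2.5)·1.000) / (5.5) = -0.273;  x ← (1−ω)·1.000 + ω·-0.273 = 0.147
  y: GS value = (4 - (-1.6)·0.147) / (4.6) = 0.921;  y ← (1−ω)·1.000 + ω·0.921 = 0.947

(0.147, 0.947)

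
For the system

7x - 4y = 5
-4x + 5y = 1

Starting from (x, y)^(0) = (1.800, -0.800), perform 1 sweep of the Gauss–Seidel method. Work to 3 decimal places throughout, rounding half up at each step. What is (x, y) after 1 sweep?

Iteration 1:
  x = (5 - (-4)·-0.800) / (7) = 0.257
  y = (1 - (-4)·0.257) / (5) = 0.406

(0.257, 0.406)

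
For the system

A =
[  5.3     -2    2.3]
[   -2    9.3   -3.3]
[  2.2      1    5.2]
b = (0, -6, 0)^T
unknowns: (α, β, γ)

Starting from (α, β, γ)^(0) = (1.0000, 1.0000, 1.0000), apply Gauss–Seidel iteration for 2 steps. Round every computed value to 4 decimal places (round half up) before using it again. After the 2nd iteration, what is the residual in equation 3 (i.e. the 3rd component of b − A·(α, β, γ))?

0.0002

Iteration 1:
  α = (0 - (-2)·1.0000 - (2.3)·1.0000) / (5.3) = -0.0566
  β = (-6 - (-2)·-0.0566 - (-3.3)·1.0000) / (9.3) = -0.3025
  γ = (0 - (2.2)·-0.0566 - (1)·-0.3025) / (5.2) = 0.0821
Iteration 2:
  α = (0 - (-2)·-0.3025 - (2.3)·0.0821) / (5.3) = -0.1498
  β = (-6 - (-2)·-0.1498 - (-3.3)·0.0821) / (9.3) = -0.6482
  γ = (0 - (2.2)·-0.1498 - (1)·-0.6482) / (5.2) = 0.1880
Residual b − A·x = (-0.9349, 0.3491, 0.0002)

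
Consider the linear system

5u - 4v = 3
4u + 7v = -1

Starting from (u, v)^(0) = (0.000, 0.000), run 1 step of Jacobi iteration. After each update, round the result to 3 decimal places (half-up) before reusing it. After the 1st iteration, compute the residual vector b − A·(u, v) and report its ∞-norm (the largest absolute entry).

Iteration 1:
  u = (3 - (-4)·0.000) / (5) = 0.600
  v = (-1 - (4)·0.000) / (7) = -0.143
Residual b − A·x = (-0.572, -2.399); ∞-norm = 2.399

2.399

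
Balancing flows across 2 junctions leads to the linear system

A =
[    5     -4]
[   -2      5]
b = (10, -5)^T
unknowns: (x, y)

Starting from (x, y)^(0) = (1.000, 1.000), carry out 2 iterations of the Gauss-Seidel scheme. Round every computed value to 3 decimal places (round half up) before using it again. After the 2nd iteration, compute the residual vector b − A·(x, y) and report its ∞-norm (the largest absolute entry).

1.128

Iteration 1:
  x = (10 - (-4)·1.000) / (5) = 2.800
  y = (-5 - (-2)·2.800) / (5) = 0.120
Iteration 2:
  x = (10 - (-4)·0.120) / (5) = 2.096
  y = (-5 - (-2)·2.096) / (5) = -0.162
Residual b − A·x = (-1.128, 0.002); ∞-norm = 1.128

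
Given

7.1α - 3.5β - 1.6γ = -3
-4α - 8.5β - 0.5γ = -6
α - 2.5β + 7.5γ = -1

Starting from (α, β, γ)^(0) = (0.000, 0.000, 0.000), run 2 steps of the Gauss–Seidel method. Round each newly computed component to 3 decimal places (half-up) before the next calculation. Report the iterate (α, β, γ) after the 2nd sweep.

(0.074, 0.658, 0.076)

Iteration 1:
  α = (-3 - (-3.5)·0.000 - (-1.6)·0.000) / (7.1) = -0.423
  β = (-6 - (-4)·-0.423 - (-0.5)·0.000) / (-8.5) = 0.905
  γ = (-1 - (1)·-0.423 - (-2.5)·0.905) / (7.5) = 0.225
Iteration 2:
  α = (-3 - (-3.5)·0.905 - (-1.6)·0.225) / (7.1) = 0.074
  β = (-6 - (-4)·0.074 - (-0.5)·0.225) / (-8.5) = 0.658
  γ = (-1 - (1)·0.074 - (-2.5)·0.658) / (7.5) = 0.076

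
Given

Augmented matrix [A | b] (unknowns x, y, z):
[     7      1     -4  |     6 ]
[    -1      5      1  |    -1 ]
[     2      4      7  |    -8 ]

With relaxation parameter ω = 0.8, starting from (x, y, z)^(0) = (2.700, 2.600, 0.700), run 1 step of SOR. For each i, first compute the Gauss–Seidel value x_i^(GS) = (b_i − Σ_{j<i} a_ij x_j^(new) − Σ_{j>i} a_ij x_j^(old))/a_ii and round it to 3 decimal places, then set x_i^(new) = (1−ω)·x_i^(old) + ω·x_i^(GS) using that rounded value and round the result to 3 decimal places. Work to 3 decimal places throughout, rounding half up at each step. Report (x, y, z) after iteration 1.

Iteration 1:
  x: GS value = (6 - (1)·2.600 - (-4)·0.700) / (7) = 0.886;  x ← (1−ω)·2.700 + ω·0.886 = 1.249
  y: GS value = (-1 - (-1)·1.249 - (1)·0.700) / (5) = -0.090;  y ← (1−ω)·2.600 + ω·-0.090 = 0.448
  z: GS value = (-8 - (2)·1.249 - (4)·0.448) / (7) = -1.756;  z ← (1−ω)·0.700 + ω·-1.756 = -1.265

(1.249, 0.448, -1.265)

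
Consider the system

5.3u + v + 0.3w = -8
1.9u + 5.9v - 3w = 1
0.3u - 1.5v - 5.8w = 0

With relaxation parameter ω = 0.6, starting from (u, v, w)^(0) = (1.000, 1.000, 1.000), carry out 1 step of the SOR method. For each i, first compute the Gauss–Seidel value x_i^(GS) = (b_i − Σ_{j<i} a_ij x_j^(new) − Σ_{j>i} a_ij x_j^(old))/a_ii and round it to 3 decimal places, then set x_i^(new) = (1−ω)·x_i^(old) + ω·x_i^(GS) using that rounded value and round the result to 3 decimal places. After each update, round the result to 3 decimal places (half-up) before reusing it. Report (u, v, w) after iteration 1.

(-0.653, 0.933, 0.235)

Iteration 1:
  u: GS value = (-8 - (1)·1.000 - (0.3)·1.000) / (5.3) = -1.755;  u ← (1−ω)·1.000 + ω·-1.755 = -0.653
  v: GS value = (1 - (1.9)·-0.653 - (-3)·1.000) / (5.9) = 0.888;  v ← (1−ω)·1.000 + ω·0.888 = 0.933
  w: GS value = (0 - (0.3)·-0.653 - (-1.5)·0.933) / (-5.8) = -0.275;  w ← (1−ω)·1.000 + ω·-0.275 = 0.235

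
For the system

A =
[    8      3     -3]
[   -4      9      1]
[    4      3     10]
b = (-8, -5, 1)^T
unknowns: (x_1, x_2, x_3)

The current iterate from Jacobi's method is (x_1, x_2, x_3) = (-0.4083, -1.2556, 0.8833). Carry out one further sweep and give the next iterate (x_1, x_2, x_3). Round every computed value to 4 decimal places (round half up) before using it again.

One sweep:
  x_1 = (-8 - (3)·-1.2556 - (-3)·0.8833) / (8) = -0.1979
  x_2 = (-5 - (-4)·-0.4083 - (1)·0.8833) / (9) = -0.8352
  x_3 = (1 - (4)·-0.4083 - (3)·-1.2556) / (10) = 0.6400

(-0.1979, -0.8352, 0.6400)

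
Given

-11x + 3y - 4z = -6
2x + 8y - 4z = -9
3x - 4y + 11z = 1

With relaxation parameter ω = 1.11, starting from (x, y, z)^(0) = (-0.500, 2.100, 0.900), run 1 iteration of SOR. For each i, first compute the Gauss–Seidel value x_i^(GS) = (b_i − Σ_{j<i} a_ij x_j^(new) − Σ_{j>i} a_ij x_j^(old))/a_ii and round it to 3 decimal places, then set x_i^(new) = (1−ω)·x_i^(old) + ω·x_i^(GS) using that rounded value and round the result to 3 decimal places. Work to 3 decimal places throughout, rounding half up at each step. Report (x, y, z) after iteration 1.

(0.933, -1.239, -0.781)

Iteration 1:
  x: GS value = (-6 - (3)·2.100 - (-4)·0.900) / (-11) = 0.791;  x ← (1−ω)·-0.500 + ω·0.791 = 0.933
  y: GS value = (-9 - (2)·0.933 - (-4)·0.900) / (8) = -0.908;  y ← (1−ω)·2.100 + ω·-0.908 = -1.239
  z: GS value = (1 - (3)·0.933 - (-4)·-1.239) / (11) = -0.614;  z ← (1−ω)·0.900 + ω·-0.614 = -0.781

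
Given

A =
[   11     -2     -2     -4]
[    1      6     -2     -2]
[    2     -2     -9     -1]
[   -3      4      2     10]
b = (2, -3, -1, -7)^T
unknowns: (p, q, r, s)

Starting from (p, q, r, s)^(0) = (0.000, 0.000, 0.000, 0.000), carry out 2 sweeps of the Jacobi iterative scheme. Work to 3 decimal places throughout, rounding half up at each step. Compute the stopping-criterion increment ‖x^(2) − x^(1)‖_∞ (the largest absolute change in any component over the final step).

0.325

Iteration 1:
  p = (2 - (-2)·0.000 - (-2)·0.000 - (-4)·0.000) / (11) = 0.182
  q = (-3 - (1)·0.000 - (-2)·0.000 - (-2)·0.000) / (6) = -0.500
  r = (-1 - (2)·0.000 - (-2)·0.000 - (-1)·0.000) / (-9) = 0.111
  s = (-7 - (-3)·0.000 - (4)·0.000 - (2)·0.000) / (10) = -0.700
Iteration 2:
  p = (2 - (-2)·-0.500 - (-2)·0.111 - (-4)·-0.700) / (11) = -0.143
  q = (-3 - (1)·0.182 - (-2)·0.111 - (-2)·-0.700) / (6) = -0.727
  r = (-1 - (2)·0.182 - (-2)·-0.500 - (-1)·-0.700) / (-9) = 0.340
  s = (-7 - (-3)·0.182 - (4)·-0.500 - (2)·0.111) / (10) = -0.468
Change: (-0.325, -0.227, 0.229, 0.232) → max |·| = 0.325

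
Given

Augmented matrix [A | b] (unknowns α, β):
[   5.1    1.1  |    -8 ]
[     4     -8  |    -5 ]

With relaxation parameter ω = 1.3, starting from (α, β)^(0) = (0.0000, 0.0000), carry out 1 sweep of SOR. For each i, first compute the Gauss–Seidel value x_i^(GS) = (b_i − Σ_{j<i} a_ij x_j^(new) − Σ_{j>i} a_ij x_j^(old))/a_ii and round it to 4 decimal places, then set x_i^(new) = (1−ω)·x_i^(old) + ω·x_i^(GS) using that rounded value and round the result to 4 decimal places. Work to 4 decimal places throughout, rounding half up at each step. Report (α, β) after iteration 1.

Iteration 1:
  α: GS value = (-8 - (1.1)·0.0000) / (5.1) = -1.5686;  α ← (1−ω)·0.0000 + ω·-1.5686 = -2.0392
  β: GS value = (-5 - (4)·-2.0392) / (-8) = -0.3946;  β ← (1−ω)·0.0000 + ω·-0.3946 = -0.5130

(-2.0392, -0.5130)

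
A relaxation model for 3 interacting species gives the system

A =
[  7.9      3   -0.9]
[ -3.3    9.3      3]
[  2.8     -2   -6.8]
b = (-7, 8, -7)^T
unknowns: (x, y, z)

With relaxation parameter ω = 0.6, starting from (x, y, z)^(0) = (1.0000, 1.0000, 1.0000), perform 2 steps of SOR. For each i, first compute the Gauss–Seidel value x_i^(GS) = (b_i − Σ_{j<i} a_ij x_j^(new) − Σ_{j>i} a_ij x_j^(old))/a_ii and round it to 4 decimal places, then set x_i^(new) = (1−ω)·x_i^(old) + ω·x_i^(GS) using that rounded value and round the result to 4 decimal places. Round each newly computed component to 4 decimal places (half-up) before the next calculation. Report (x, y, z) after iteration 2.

(-0.7419, 0.4619, 0.6845)

Iteration 1:
  x: GS value = (-7 - (3)·1.0000 - (-0.9)·1.0000) / (7.9) = -1.1519;  x ← (1−ω)·1.0000 + ω·-1.1519 = -0.2911
  y: GS value = (8 - (-3.3)·-0.2911 - (3)·1.0000) / (9.3) = 0.4343;  y ← (1−ω)·1.0000 + ω·0.4343 = 0.6606
  z: GS value = (-7 - (2.8)·-0.2911 - (-2)·0.6606) / (-6.8) = 0.7153;  z ← (1−ω)·1.0000 + ω·0.7153 = 0.8292
Iteration 2:
  x: GS value = (-7 - (3)·0.6606 - (-0.9)·0.8292) / (7.9) = -1.0425;  x ← (1−ω)·-0.2911 + ω·-1.0425 = -0.7419
  y: GS value = (8 - (-3.3)·-0.7419 - (3)·0.8292) / (9.3) = 0.3295;  y ← (1−ω)·0.6606 + ω·0.3295 = 0.4619
  z: GS value = (-7 - (2.8)·-0.7419 - (-2)·0.4619) / (-6.8) = 0.5881;  z ← (1−ω)·0.8292 + ω·0.5881 = 0.6845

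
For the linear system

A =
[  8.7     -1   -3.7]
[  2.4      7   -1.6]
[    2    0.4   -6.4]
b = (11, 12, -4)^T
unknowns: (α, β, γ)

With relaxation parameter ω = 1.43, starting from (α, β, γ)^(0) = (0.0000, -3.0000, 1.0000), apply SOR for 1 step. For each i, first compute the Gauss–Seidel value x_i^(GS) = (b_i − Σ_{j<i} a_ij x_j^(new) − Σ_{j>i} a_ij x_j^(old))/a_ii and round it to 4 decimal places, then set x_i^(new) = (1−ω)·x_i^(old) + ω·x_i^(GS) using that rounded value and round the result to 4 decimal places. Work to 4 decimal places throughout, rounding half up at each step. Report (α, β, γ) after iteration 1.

Iteration 1:
  α: GS value = (11 - (-1)·-3.0000 - (-3.7)·1.0000) / (8.7) = 1.3448;  α ← (1−ω)·0.0000 + ω·1.3448 = 1.9231
  β: GS value = (12 - (2.4)·1.9231 - (-1.6)·1.0000) / (7) = 1.2835;  β ← (1−ω)·-3.0000 + ω·1.2835 = 3.1254
  γ: GS value = (-4 - (2)·1.9231 - (0.4)·3.1254) / (-6.4) = 1.4213;  γ ← (1−ω)·1.0000 + ω·1.4213 = 1.6025

(1.9231, 3.1254, 1.6025)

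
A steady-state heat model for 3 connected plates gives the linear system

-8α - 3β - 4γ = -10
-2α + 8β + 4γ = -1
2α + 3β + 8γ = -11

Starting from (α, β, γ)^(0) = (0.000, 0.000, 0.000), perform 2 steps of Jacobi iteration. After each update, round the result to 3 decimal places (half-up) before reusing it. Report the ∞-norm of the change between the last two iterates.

1.000

Iteration 1:
  α = (-10 - (-3)·0.000 - (-4)·0.000) / (-8) = 1.250
  β = (-1 - (-2)·0.000 - (4)·0.000) / (8) = -0.125
  γ = (-11 - (2)·0.000 - (3)·0.000) / (8) = -1.375
Iteration 2:
  α = (-10 - (-3)·-0.125 - (-4)·-1.375) / (-8) = 1.984
  β = (-1 - (-2)·1.250 - (4)·-1.375) / (8) = 0.875
  γ = (-11 - (2)·1.250 - (3)·-0.125) / (8) = -1.641
Change: (0.734, 1.000, -0.266) → max |·| = 1.000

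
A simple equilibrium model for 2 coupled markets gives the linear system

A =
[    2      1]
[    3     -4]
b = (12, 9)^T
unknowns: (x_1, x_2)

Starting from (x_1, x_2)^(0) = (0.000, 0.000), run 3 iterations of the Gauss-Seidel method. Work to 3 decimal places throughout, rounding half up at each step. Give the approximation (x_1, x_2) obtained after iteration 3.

(5.297, 1.723)

Iteration 1:
  x_1 = (12 - (1)·0.000) / (2) = 6.000
  x_2 = (9 - (3)·6.000) / (-4) = 2.250
Iteration 2:
  x_1 = (12 - (1)·2.250) / (2) = 4.875
  x_2 = (9 - (3)·4.875) / (-4) = 1.406
Iteration 3:
  x_1 = (12 - (1)·1.406) / (2) = 5.297
  x_2 = (9 - (3)·5.297) / (-4) = 1.723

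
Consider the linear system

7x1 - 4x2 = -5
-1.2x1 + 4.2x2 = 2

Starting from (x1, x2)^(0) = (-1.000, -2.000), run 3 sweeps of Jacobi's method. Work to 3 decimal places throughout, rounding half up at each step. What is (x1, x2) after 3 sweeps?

(-0.745, 0.303)

Iteration 1:
  x1 = (-5 - (-4)·-2.000) / (7) = -1.857
  x2 = (2 - (-1.2)·-1.000) / (4.2) = 0.190
Iteration 2:
  x1 = (-5 - (-4)·0.190) / (7) = -0.606
  x2 = (2 - (-1.2)·-1.857) / (4.2) = -0.054
Iteration 3:
  x1 = (-5 - (-4)·-0.054) / (7) = -0.745
  x2 = (2 - (-1.2)·-0.606) / (4.2) = 0.303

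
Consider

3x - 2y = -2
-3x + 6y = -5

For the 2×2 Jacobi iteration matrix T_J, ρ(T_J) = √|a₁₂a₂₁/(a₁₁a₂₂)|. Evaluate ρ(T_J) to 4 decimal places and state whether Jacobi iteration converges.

a₁₂a₂₁/(a₁₁a₂₂) = (-2)·(-3) / ((3)·(6)) = 0.333333
ρ = √|0.333333| = √0.333333 = 0.5774
ρ < 1, so Jacobi converges

0.5774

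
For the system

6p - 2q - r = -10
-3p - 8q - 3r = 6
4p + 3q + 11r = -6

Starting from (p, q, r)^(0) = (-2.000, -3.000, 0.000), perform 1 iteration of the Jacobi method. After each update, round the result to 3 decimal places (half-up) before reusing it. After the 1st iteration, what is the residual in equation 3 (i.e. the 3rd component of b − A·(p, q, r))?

-6.332

Iteration 1:
  p = (-10 - (-2)·-3.000 - (-1)·0.000) / (6) = -2.667
  q = (6 - (-3)·-2.000 - (-3)·0.000) / (-8) = 0.000
  r = (-6 - (4)·-2.000 - (3)·-3.000) / (11) = 1.000
Residual b − A·x = (7.002, 0.999, -6.332)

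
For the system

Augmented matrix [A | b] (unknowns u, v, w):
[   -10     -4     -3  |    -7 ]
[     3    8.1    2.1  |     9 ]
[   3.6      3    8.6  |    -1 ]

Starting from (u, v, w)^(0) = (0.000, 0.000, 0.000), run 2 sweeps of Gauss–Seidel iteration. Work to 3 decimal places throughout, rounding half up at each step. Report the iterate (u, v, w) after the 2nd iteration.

(0.571, 1.083, -0.733)

Iteration 1:
  u = (-7 - (-4)·0.000 - (-3)·0.000) / (-10) = 0.700
  v = (9 - (3)·0.700 - (2.1)·0.000) / (8.1) = 0.852
  w = (-1 - (3.6)·0.700 - (3)·0.852) / (8.6) = -0.707
Iteration 2:
  u = (-7 - (-4)·0.852 - (-3)·-0.707) / (-10) = 0.571
  v = (9 - (3)·0.571 - (2.1)·-0.707) / (8.1) = 1.083
  w = (-1 - (3.6)·0.571 - (3)·1.083) / (8.6) = -0.733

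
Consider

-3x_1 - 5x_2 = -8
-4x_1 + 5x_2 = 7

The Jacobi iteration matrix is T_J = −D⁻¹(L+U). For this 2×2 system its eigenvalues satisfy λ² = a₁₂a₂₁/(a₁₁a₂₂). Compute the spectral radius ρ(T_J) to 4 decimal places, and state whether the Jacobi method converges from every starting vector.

a₁₂a₂₁/(a₁₁a₂₂) = (-5)·(-4) / ((-3)·(5)) = -1.333333
ρ = √|-1.333333| = √1.333333 = 1.1547
ρ > 1, so Jacobi diverges

1.1547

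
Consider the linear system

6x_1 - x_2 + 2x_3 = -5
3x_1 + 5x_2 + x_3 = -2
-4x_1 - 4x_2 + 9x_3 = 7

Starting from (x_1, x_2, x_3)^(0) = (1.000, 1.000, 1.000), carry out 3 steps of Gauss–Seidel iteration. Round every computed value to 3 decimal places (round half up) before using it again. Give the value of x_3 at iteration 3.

Iteration 1:
  x_1 = (-5 - (-1)·1.000 - (2)·1.000) / (6) = -1.000
  x_2 = (-2 - (3)·-1.000 - (1)·1.000) / (5) = 0.000
  x_3 = (7 - (-4)·-1.000 - (-4)·0.000) / (9) = 0.333
Iteration 2:
  x_1 = (-5 - (-1)·0.000 - (2)·0.333) / (6) = -0.944
  x_2 = (-2 - (3)·-0.944 - (1)·0.333) / (5) = 0.100
  x_3 = (7 - (-4)·-0.944 - (-4)·0.100) / (9) = 0.403
Iteration 3:
  x_1 = (-5 - (-1)·0.100 - (2)·0.403) / (6) = -0.951
  x_2 = (-2 - (3)·-0.951 - (1)·0.403) / (5) = 0.090
  x_3 = (7 - (-4)·-0.951 - (-4)·0.090) / (9) = 0.395

0.395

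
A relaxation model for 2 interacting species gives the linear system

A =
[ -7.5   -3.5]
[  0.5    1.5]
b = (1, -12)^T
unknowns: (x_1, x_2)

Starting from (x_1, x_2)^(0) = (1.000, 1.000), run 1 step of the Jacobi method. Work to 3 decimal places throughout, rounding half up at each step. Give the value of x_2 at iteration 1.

-8.333

Iteration 1:
  x_1 = (1 - (-3.5)·1.000) / (-7.5) = -0.600
  x_2 = (-12 - (0.5)·1.000) / (1.5) = -8.333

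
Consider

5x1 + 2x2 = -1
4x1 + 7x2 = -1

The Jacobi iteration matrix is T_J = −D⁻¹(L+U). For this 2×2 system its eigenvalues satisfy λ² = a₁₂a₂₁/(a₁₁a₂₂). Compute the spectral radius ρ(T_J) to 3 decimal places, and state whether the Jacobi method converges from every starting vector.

a₁₂a₂₁/(a₁₁a₂₂) = (2)·(4) / ((5)·(7)) = 0.228571
ρ = √|0.228571| = √0.228571 = 0.478
ρ < 1, so Jacobi converges

0.478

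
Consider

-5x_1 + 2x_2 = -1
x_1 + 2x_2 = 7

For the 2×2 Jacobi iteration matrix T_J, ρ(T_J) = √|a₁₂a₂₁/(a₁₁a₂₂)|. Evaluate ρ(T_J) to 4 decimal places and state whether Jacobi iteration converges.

a₁₂a₂₁/(a₁₁a₂₂) = (2)·(1) / ((-5)·(2)) = -0.200000
ρ = √|-0.200000| = √0.200000 = 0.4472
ρ < 1, so Jacobi converges

0.4472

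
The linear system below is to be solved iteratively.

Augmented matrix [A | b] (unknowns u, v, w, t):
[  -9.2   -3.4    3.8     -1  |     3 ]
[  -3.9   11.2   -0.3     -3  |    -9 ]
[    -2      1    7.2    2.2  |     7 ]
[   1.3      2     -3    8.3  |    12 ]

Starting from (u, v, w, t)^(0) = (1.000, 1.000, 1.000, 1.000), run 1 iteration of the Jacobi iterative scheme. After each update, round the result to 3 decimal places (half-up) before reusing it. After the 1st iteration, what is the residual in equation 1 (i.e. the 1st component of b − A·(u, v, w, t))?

-2.797

Iteration 1:
  u = (3 - (-3.4)·1.000 - (3.8)·1.000 - (-1)·1.000) / (-9.2) = -0.391
  v = (-9 - (-3.9)·1.000 - (-0.3)·1.000 - (-3)·1.000) / (11.2) = -0.161
  w = (7 - (-2)·1.000 - (1)·1.000 - (2.2)·1.000) / (7.2) = 0.806
  t = (12 - (1.3)·1.000 - (2)·1.000 - (-3)·1.000) / (8.3) = 1.410
Residual b − A·x = (-2.797, -4.250, -2.526, 3.545)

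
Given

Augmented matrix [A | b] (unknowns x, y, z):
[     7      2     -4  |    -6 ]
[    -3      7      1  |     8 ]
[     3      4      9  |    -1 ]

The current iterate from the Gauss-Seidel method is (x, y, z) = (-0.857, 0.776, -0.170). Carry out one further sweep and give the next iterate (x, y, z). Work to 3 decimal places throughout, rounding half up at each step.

One sweep:
  x = (-6 - (2)·0.776 - (-4)·-0.170) / (7) = -1.176
  y = (8 - (-3)·-1.176 - (1)·-0.170) / (7) = 0.663
  z = (-1 - (3)·-1.176 - (4)·0.663) / (9) = -0.014

(-1.176, 0.663, -0.014)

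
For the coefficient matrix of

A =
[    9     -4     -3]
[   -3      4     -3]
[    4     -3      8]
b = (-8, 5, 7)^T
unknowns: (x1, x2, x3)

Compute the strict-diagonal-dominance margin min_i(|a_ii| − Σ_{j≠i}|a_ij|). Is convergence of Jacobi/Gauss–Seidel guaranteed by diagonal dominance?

row 1: |9| − (4+3) = 2
row 2: |4| − (3+3) = -2
row 3: |8| − (4+3) = 1
minimum over rows = -2 → not strictly diagonally dominant

-2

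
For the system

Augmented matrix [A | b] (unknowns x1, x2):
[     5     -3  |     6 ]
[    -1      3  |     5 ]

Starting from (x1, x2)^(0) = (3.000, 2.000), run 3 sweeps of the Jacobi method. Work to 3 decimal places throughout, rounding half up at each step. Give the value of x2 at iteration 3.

Iteration 1:
  x1 = (6 - (-3)·2.000) / (5) = 2.400
  x2 = (5 - (-1)·3.000) / (3) = 2.667
Iteration 2:
  x1 = (6 - (-3)·2.667) / (5) = 2.800
  x2 = (5 - (-1)·2.400) / (3) = 2.467
Iteration 3:
  x1 = (6 - (-3)·2.467) / (5) = 2.680
  x2 = (5 - (-1)·2.800) / (3) = 2.600

2.600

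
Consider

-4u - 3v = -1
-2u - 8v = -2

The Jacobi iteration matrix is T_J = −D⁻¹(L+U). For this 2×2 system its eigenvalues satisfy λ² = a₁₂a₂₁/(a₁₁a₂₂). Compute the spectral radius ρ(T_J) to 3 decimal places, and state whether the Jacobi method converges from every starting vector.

a₁₂a₂₁/(a₁₁a₂₂) = (-3)·(-2) / ((-4)·(-8)) = 0.187500
ρ = √|0.187500| = √0.187500 = 0.433
ρ < 1, so Jacobi converges

0.433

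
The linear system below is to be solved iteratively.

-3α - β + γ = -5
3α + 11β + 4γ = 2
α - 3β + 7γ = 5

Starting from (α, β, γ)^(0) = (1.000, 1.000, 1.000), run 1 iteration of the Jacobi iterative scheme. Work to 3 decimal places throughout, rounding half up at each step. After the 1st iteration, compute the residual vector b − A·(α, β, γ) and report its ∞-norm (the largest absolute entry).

Iteration 1:
  α = (-5 - (-1)·1.000 - (1)·1.000) / (-3) = 1.667
  β = (2 - (3)·1.000 - (4)·1.000) / (11) = -0.455
  γ = (5 - (1)·1.000 - (-3)·1.000) / (7) = 1.000
Residual b − A·x = (-1.454, -1.996, -5.032); ∞-norm = 5.032

5.032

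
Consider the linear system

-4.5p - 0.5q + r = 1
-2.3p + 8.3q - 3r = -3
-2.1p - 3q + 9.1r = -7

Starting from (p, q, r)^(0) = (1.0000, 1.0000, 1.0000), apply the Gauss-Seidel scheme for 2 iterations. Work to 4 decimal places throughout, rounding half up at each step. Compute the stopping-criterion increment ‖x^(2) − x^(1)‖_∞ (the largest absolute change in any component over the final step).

Iteration 1:
  p = (1 - (-0.5)·1.0000 - (1)·1.0000) / (-4.5) = -0.1111
  q = (-3 - (-2.3)·-0.1111 - (-3)·1.0000) / (8.3) = -0.0308
  r = (-7 - (-2.1)·-0.1111 - (-3)·-0.0308) / (9.1) = -0.8050
Iteration 2:
  p = (1 - (-0.5)·-0.0308 - (1)·-0.8050) / (-4.5) = -0.3977
  q = (-3 - (-2.3)·-0.3977 - (-3)·-0.8050) / (8.3) = -0.7626
  r = (-7 - (-2.1)·-0.3977 - (-3)·-0.7626) / (9.1) = -1.1124
Change: (-0.2866, -0.7318, -0.3074) → max |·| = 0.7318

0.7318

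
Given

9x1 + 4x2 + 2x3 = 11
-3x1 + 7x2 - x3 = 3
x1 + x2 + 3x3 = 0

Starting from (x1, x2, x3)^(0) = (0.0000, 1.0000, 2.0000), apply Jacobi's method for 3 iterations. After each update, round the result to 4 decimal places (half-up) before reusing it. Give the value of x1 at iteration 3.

Iteration 1:
  x1 = (11 - (4)·1.0000 - (2)·2.0000) / (9) = 0.3333
  x2 = (3 - (-3)·0.0000 - (-1)·2.0000) / (7) = 0.7143
  x3 = (0 - (1)·0.0000 - (1)·1.0000) / (3) = -0.3333
Iteration 2:
  x1 = (11 - (4)·0.7143 - (2)·-0.3333) / (9) = 0.9788
  x2 = (3 - (-3)·0.3333 - (-1)·-0.3333) / (7) = 0.5238
  x3 = (0 - (1)·0.3333 - (1)·0.7143) / (3) = -0.3492
Iteration 3:
  x1 = (11 - (4)·0.5238 - (2)·-0.3492) / (9) = 1.0670
  x2 = (3 - (-3)·0.9788 - (-1)·-0.3492) / (7) = 0.7982
  x3 = (0 - (1)·0.9788 - (1)·0.5238) / (3) = -0.5009

1.0670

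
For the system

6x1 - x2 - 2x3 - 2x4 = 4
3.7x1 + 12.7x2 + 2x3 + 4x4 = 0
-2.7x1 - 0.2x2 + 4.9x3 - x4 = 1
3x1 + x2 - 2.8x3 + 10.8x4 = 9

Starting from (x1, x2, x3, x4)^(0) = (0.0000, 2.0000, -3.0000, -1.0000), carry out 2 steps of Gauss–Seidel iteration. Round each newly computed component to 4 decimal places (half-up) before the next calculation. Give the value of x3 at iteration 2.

Iteration 1:
  x1 = (4 - (-1)·2.0000 - (-2)·-3.0000 - (-2)·-1.0000) / (6) = -0.3333
  x2 = (0 - (3.7)·-0.3333 - (2)·-3.0000 - (4)·-1.0000) / (12.7) = 0.8845
  x3 = (1 - (-2.7)·-0.3333 - (-0.2)·0.8845 - (-1)·-1.0000) / (4.9) = -0.1476
  x4 = (9 - (3)·-0.3333 - (1)·0.8845 - (-2.8)·-0.1476) / (10.8) = 0.8058
Iteration 2:
  x1 = (4 - (-1)·0.8845 - (-2)·-0.1476 - (-2)·0.8058) / (6) = 1.0335
  x2 = (0 - (3.7)·1.0335 - (2)·-0.1476 - (4)·0.8058) / (12.7) = -0.5316
  x3 = (1 - (-2.7)·1.0335 - (-0.2)·-0.5316 - (-1)·0.8058) / (4.9) = 0.9163
  x4 = (9 - (3)·1.0335 - (1)·-0.5316 - (-2.8)·0.9163) / (10.8) = 0.8330

0.9163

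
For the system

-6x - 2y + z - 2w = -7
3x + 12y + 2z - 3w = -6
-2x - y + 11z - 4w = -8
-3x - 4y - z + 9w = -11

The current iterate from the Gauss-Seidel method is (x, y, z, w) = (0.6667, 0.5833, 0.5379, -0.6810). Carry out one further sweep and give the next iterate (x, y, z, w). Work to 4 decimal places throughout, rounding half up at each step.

One sweep:
  x = (-7 - (-2)·0.5833 - (1)·0.5379 - (-2)·-0.6810) / (-6) = 1.2889
  y = (-6 - (3)·1.2889 - (2)·0.5379 - (-3)·-0.6810) / (12) = -1.0821
  z = (-8 - (-2)·1.2889 - (-1)·-1.0821 - (-4)·-0.6810) / (11) = -0.8389
  w = (-11 - (-3)·1.2889 - (-4)·-1.0821 - (-1)·-0.8389) / (9) = -1.3667

(1.2889, -1.0821, -0.8389, -1.3667)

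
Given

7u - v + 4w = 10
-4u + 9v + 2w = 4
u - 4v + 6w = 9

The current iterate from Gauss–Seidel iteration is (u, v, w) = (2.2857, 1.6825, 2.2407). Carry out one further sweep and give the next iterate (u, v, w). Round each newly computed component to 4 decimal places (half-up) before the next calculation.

One sweep:
  u = (10 - (-1)·1.6825 - (4)·2.2407) / (7) = 0.3885
  v = (4 - (-4)·0.3885 - (2)·2.2407) / (9) = 0.1192
  w = (9 - (1)·0.3885 - (-4)·0.1192) / (6) = 1.5147

(0.3885, 0.1192, 1.5147)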